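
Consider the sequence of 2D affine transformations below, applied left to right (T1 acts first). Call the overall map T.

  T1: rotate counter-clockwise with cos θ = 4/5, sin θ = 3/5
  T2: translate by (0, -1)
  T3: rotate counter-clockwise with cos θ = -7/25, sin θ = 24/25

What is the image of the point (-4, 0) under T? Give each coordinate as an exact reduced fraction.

T(p) = (104/25, -53/25)

T1 rotate counter-clockwise with cos θ = 4/5, sin θ = 3/5: (-4, 0) → (-16/5, -12/5)
T2 translate by (0, -1): (-16/5, -12/5) → (-16/5, -17/5)
T3 rotate counter-clockwise with cos θ = -7/25, sin θ = 24/25: (-16/5, -17/5) → (104/25, -53/25)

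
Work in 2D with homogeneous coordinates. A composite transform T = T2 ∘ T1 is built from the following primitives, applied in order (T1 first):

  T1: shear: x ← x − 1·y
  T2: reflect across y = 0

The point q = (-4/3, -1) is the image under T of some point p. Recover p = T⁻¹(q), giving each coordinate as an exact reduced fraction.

T1 = [1 -1 0; 0 1 0; 0 0 1]
T2·T1 = [1 -1 0; 0 -1 0; 0 0 1]
det M = -1; M⁻¹ = [1 -1 0; 0 -1 0; 0 0 1]
M⁻¹ · (-4/3, -1)ᵀ = (-1/3, 1)ᵀ

p = (-1/3, 1)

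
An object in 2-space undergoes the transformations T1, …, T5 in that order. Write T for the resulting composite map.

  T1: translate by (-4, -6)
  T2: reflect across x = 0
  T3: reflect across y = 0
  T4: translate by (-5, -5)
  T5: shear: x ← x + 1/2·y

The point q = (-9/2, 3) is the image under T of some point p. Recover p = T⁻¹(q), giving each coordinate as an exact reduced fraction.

T1 = [1 0 -4; 0 1 -6; 0 0 1]
T2·T1 = [-1 0 4; 0 1 -6; 0 0 1]
T3·…·T1 = [-1 0 4; 0 -1 6; 0 0 1]
T4·…·T1 = [-1 0 -1; 0 -1 1; 0 0 1]
T5·…·T1 = [-1 -1/2 -1/2; 0 -1 1; 0 0 1]
det M = 1; M⁻¹ = [-1 1/2 -1; 0 -1 1; 0 0 1]
M⁻¹ · (-9/2, 3)ᵀ = (5, -2)ᵀ

p = (5, -2)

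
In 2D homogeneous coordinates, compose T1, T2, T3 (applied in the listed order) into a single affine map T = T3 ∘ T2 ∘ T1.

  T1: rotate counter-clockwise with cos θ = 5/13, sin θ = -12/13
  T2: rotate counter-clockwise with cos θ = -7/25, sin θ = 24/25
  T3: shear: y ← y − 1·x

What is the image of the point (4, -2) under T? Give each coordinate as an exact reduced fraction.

T1 rotate counter-clockwise with cos θ = 5/13, sin θ = -12/13: (4, -2) → (-4/13, -58/13)
T2 rotate counter-clockwise with cos θ = -7/25, sin θ = 24/25: (-4/13, -58/13) → (284/65, 62/65)
T3 shear: y ← y − 1·x: (284/65, 62/65) → (284/65, -222/65)

T(p) = (284/65, -222/65)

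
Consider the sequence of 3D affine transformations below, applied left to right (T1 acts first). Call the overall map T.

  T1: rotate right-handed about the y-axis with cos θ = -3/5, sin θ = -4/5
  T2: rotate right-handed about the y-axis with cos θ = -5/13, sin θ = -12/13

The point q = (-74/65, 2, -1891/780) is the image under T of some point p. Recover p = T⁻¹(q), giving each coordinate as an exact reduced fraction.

p = (8/3, 2, 1/4)

T1 = [-3/5 0 -4/5 0; 0 1 0 0; 4/5 0 -3/5 0; 0 0 0 1]
T2·T1 = [-33/65 0 56/65 0; 0 1 0 0; -56/65 0 -33/65 0; 0 0 0 1]
det M = 1; M⁻¹ = [-33/65 0 -56/65 0; 0 1 0 0; 56/65 0 -33/65 0; 0 0 0 1]
M⁻¹ · (-74/65, 2, -1891/780)ᵀ = (8/3, 2, 1/4)ᵀ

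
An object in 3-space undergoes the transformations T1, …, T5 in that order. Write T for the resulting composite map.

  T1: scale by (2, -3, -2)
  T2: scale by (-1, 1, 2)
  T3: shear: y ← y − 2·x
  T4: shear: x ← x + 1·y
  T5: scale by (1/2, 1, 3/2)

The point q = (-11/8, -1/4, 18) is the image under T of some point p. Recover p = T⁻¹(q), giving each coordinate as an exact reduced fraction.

p = (5/4, 7/4, -3)

T1 = [2 0 0 0; 0 -3 0 0; 0 0 -2 0; 0 0 0 1]
T2·T1 = [-2 0 0 0; 0 -3 0 0; 0 0 -4 0; 0 0 0 1]
T3·…·T1 = [-2 0 0 0; 4 -3 0 0; 0 0 -4 0; 0 0 0 1]
T4·…·T1 = [2 -3 0 0; 4 -3 0 0; 0 0 -4 0; 0 0 0 1]
T5·…·T1 = [1 -3/2 0 0; 4 -3 0 0; 0 0 -6 0; 0 0 0 1]
det M = -18; M⁻¹ = [-1 1/2 0 0; -4/3 1/3 0 0; 0 0 -1/6 0; 0 0 0 1]
M⁻¹ · (-11/8, -1/4, 18)ᵀ = (5/4, 7/4, -3)ᵀ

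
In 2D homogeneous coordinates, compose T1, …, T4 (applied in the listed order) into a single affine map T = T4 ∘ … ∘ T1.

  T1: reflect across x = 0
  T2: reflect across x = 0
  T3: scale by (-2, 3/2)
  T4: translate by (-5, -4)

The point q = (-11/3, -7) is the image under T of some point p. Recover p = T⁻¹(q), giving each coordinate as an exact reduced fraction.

p = (-2/3, -2)

T1 = [-1 0 0; 0 1 0; 0 0 1]
T2·T1 = [1 0 0; 0 1 0; 0 0 1]
T3·…·T1 = [-2 0 0; 0 3/2 0; 0 0 1]
T4·…·T1 = [-2 0 -5; 0 3/2 -4; 0 0 1]
det M = -3; M⁻¹ = [-1/2 0 -5/2; 0 2/3 8/3; 0 0 1]
M⁻¹ · (-11/3, -7)ᵀ = (-2/3, -2)ᵀ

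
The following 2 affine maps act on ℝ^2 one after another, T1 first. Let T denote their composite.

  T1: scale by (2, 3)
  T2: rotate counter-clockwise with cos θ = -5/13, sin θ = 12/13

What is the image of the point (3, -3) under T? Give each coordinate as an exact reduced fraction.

T1 scale by (2, 3): (3, -3) → (6, -9)
T2 rotate counter-clockwise with cos θ = -5/13, sin θ = 12/13: (6, -9) → (6, 9)

T(p) = (6, 9)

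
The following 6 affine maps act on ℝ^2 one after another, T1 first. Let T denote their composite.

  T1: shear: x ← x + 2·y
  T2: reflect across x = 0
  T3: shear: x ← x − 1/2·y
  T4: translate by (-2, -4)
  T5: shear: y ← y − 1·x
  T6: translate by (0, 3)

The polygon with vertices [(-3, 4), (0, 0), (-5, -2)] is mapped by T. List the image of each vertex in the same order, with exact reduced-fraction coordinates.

image vertices: (-9, 12), (-2, 1), (8, -11)

T1 shear: x ← x + 2·y: (-3, 4) → (5, 4); (0, 0) → (0, 0); (-5, -2) → (-9, -2)
T2 reflect across x = 0: (5, 4) → (-5, 4); (0, 0) → (0, 0); (-9, -2) → (9, -2)
T3 shear: x ← x − 1/2·y: (-5, 4) → (-7, 4); (0, 0) → (0, 0); (9, -2) → (10, -2)
T4 translate by (-2, -4): (-7, 4) → (-9, 0); (0, 0) → (-2, -4); (10, -2) → (8, -6)
T5 shear: y ← y − 1·x: (-9, 0) → (-9, 9); (-2, -4) → (-2, -2); (8, -6) → (8, -14)
T6 translate by (0, 3): (-9, 9) → (-9, 12); (-2, -2) → (-2, 1); (8, -14) → (8, -11)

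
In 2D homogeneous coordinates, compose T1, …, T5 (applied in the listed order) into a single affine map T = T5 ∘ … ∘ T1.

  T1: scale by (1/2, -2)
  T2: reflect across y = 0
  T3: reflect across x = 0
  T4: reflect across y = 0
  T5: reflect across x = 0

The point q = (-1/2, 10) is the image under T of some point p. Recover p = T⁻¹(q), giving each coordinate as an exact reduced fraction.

p = (-1, -5)

T1 = [1/2 0 0; 0 -2 0; 0 0 1]
T2·T1 = [1/2 0 0; 0 2 0; 0 0 1]
T3·…·T1 = [-1/2 0 0; 0 2 0; 0 0 1]
T4·…·T1 = [-1/2 0 0; 0 -2 0; 0 0 1]
T5·…·T1 = [1/2 0 0; 0 -2 0; 0 0 1]
det M = -1; M⁻¹ = [2 0 0; 0 -1/2 0; 0 0 1]
M⁻¹ · (-1/2, 10)ᵀ = (-1, -5)ᵀ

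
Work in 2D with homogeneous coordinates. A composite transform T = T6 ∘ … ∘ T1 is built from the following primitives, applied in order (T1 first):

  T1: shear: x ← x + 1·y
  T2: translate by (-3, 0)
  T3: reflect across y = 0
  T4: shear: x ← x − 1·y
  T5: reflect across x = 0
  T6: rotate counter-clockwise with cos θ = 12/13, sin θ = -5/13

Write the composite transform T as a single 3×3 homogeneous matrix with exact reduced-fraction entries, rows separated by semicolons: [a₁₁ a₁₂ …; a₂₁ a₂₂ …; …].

T = [-12/13 -29/13 36/13; 5/13 -2/13 -15/13; 0 0 1]

T1 = [1 1 0; 0 1 0; 0 0 1]
T2·T1 = [1 1 -3; 0 1 0; 0 0 1]
T3·…·T1 = [1 1 -3; 0 -1 0; 0 0 1]
T4·…·T1 = [1 2 -3; 0 -1 0; 0 0 1]
T5·…·T1 = [-1 -2 3; 0 -1 0; 0 0 1]
T6·…·T1 = [-12/13 -29/13 36/13; 5/13 -2/13 -15/13; 0 0 1]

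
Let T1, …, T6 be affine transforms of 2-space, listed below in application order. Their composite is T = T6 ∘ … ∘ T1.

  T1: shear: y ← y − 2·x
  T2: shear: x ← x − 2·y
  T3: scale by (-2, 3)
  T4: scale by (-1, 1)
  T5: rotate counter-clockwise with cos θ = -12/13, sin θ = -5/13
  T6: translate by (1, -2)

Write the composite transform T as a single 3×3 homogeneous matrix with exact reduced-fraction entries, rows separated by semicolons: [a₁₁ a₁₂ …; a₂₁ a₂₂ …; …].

T = [-150/13 63/13 1; 22/13 -16/13 -2; 0 0 1]

T1 = [1 0 0; -2 1 0; 0 0 1]
T2·T1 = [5 -2 0; -2 1 0; 0 0 1]
T3·…·T1 = [-10 4 0; -6 3 0; 0 0 1]
T4·…·T1 = [10 -4 0; -6 3 0; 0 0 1]
T5·…·T1 = [-150/13 63/13 0; 22/13 -16/13 0; 0 0 1]
T6·…·T1 = [-150/13 63/13 1; 22/13 -16/13 -2; 0 0 1]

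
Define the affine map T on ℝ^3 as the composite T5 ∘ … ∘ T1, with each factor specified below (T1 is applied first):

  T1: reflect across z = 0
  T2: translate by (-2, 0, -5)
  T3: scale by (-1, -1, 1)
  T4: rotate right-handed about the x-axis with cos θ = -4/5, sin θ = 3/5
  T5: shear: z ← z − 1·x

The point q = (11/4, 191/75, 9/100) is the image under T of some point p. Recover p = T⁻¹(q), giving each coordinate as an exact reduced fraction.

T1 = [1 0 0 0; 0 1 0 0; 0 0 -1 0; 0 0 0 1]
T2·T1 = [1 0 0 -2; 0 1 0 0; 0 0 -1 -5; 0 0 0 1]
T3·…·T1 = [-1 0 0 2; 0 -1 0 0; 0 0 -1 -5; 0 0 0 1]
T4·…·T1 = [-1 0 0 2; 0 4/5 3/5 3; 0 -3/5 4/5 4; 0 0 0 1]
T5·…·T1 = [-1 0 0 2; 0 4/5 3/5 3; 1 -3/5 4/5 2; 0 0 0 1]
det M = -1; M⁻¹ = [-1 0 0 2; -3/5 4/5 -3/5 0; 4/5 3/5 4/5 -5; 0 0 0 1]
M⁻¹ · (11/4, 191/75, 9/100)ᵀ = (-3/4, 1/3, -6/5)ᵀ

p = (-3/4, 1/3, -6/5)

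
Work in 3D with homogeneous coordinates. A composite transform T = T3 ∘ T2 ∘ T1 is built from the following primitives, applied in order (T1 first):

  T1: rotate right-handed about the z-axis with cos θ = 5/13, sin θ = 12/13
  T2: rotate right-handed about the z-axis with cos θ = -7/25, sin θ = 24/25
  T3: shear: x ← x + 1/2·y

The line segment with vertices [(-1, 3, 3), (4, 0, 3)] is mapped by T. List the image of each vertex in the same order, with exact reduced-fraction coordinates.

image vertices: (-23/26, -201/65, 3), (-244/65, 144/325, 3)

T1 rotate right-handed about the z-axis with cos θ = 5/13, sin θ = 12/13: (-1, 3, 3) → (-41/13, 3/13, 3); (4, 0, 3) → (20/13, 48/13, 3)
T2 rotate right-handed about the z-axis with cos θ = -7/25, sin θ = 24/25: (-41/13, 3/13, 3) → (43/65, -201/65, 3); (20/13, 48/13, 3) → (-1292/325, 144/325, 3)
T3 shear: x ← x + 1/2·y: (43/65, -201/65, 3) → (-23/26, -201/65, 3); (-1292/325, 144/325, 3) → (-244/65, 144/325, 3)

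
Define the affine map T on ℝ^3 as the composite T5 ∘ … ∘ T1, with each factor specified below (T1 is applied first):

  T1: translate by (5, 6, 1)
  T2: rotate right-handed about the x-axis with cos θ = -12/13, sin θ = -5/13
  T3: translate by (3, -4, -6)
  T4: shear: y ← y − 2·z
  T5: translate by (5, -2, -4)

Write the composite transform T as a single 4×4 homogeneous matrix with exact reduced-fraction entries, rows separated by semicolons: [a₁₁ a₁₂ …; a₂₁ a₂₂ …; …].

T = [1 0 0 13; 0 -2/13 29/13 95/13; 0 -5/13 -12/13 -172/13; 0 0 0 1]

T1 = [1 0 0 5; 0 1 0 6; 0 0 1 1; 0 0 0 1]
T2·T1 = [1 0 0 5; 0 -12/13 5/13 -67/13; 0 -5/13 -12/13 -42/13; 0 0 0 1]
T3·…·T1 = [1 0 0 8; 0 -12/13 5/13 -119/13; 0 -5/13 -12/13 -120/13; 0 0 0 1]
T4·…·T1 = [1 0 0 8; 0 -2/13 29/13 121/13; 0 -5/13 -12/13 -120/13; 0 0 0 1]
T5·…·T1 = [1 0 0 13; 0 -2/13 29/13 95/13; 0 -5/13 -12/13 -172/13; 0 0 0 1]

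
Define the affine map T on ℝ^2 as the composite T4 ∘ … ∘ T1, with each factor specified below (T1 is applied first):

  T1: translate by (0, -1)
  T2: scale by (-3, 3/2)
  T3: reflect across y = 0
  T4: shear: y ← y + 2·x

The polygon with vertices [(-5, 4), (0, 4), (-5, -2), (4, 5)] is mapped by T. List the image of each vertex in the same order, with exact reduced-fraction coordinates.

image vertices: (15, 51/2), (0, -9/2), (15, 69/2), (-12, -30)

T1 translate by (0, -1): (-5, 4) → (-5, 3); (0, 4) → (0, 3); (-5, -2) → (-5, -3); (4, 5) → (4, 4)
T2 scale by (-3, 3/2): (-5, 3) → (15, 9/2); (0, 3) → (0, 9/2); (-5, -3) → (15, -9/2); (4, 4) → (-12, 6)
T3 reflect across y = 0: (15, 9/2) → (15, -9/2); (0, 9/2) → (0, -9/2); (15, -9/2) → (15, 9/2); (-12, 6) → (-12, -6)
T4 shear: y ← y + 2·x: (15, -9/2) → (15, 51/2); (0, -9/2) → (0, -9/2); (15, 9/2) → (15, 69/2); (-12, -6) → (-12, -30)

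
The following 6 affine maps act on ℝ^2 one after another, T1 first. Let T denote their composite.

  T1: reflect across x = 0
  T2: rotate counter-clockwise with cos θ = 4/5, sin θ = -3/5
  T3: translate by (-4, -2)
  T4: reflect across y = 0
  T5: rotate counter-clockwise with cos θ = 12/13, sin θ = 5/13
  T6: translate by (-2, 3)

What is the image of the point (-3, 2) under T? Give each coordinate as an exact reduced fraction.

T1 reflect across x = 0: (-3, 2) → (3, 2)
T2 rotate counter-clockwise with cos θ = 4/5, sin θ = -3/5: (3, 2) → (18/5, -1/5)
T3 translate by (-4, -2): (18/5, -1/5) → (-2/5, -11/5)
T4 reflect across y = 0: (-2/5, -11/5) → (-2/5, 11/5)
T5 rotate counter-clockwise with cos θ = 12/13, sin θ = 5/13: (-2/5, 11/5) → (-79/65, 122/65)
T6 translate by (-2, 3): (-79/65, 122/65) → (-209/65, 317/65)

T(p) = (-209/65, 317/65)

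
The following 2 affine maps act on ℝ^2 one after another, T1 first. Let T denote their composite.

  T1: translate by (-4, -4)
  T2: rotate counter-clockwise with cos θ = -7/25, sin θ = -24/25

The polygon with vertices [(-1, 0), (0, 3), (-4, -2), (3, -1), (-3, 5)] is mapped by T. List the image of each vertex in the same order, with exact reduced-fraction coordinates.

image vertices: (-61/25, 148/25), (4/25, 103/25), (-88/25, 234/25), (-113/25, 59/25), (73/25, 161/25)

T1 translate by (-4, -4): (-1, 0) → (-5, -4); (0, 3) → (-4, -1); (-4, -2) → (-8, -6); (3, -1) → (-1, -5); (-3, 5) → (-7, 1)
T2 rotate counter-clockwise with cos θ = -7/25, sin θ = -24/25: (-5, -4) → (-61/25, 148/25); (-4, -1) → (4/25, 103/25); (-8, -6) → (-88/25, 234/25); (-1, -5) → (-113/25, 59/25); (-7, 1) → (73/25, 161/25)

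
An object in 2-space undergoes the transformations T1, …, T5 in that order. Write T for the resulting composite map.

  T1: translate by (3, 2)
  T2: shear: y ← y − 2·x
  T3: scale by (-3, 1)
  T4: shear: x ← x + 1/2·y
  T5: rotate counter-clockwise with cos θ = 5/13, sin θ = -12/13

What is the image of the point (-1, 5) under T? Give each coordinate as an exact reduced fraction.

T1 translate by (3, 2): (-1, 5) → (2, 7)
T2 shear: y ← y − 2·x: (2, 7) → (2, 3)
T3 scale by (-3, 1): (2, 3) → (-6, 3)
T4 shear: x ← x + 1/2·y: (-6, 3) → (-9/2, 3)
T5 rotate counter-clockwise with cos θ = 5/13, sin θ = -12/13: (-9/2, 3) → (27/26, 69/13)

T(p) = (27/26, 69/13)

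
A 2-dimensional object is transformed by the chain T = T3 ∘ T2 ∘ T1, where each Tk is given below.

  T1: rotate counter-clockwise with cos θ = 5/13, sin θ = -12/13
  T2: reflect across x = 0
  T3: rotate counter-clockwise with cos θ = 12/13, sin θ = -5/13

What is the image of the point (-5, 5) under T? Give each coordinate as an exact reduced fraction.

T(p) = (5/169, 1195/169)

T1 rotate counter-clockwise with cos θ = 5/13, sin θ = -12/13: (-5, 5) → (35/13, 85/13)
T2 reflect across x = 0: (35/13, 85/13) → (-35/13, 85/13)
T3 rotate counter-clockwise with cos θ = 12/13, sin θ = -5/13: (-35/13, 85/13) → (5/169, 1195/169)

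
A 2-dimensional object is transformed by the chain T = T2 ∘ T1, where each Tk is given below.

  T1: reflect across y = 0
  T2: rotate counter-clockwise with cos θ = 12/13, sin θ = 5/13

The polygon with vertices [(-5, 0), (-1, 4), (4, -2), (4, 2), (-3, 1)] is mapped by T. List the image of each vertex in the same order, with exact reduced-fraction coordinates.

T1 reflect across y = 0: (-5, 0) → (-5, 0); (-1, 4) → (-1, -4); (4, -2) → (4, 2); (4, 2) → (4, -2); (-3, 1) → (-3, -1)
T2 rotate counter-clockwise with cos θ = 12/13, sin θ = 5/13: (-5, 0) → (-60/13, -25/13); (-1, -4) → (8/13, -53/13); (4, 2) → (38/13, 44/13); (4, -2) → (58/13, -4/13); (-3, -1) → (-31/13, -27/13)

image vertices: (-60/13, -25/13), (8/13, -53/13), (38/13, 44/13), (58/13, -4/13), (-31/13, -27/13)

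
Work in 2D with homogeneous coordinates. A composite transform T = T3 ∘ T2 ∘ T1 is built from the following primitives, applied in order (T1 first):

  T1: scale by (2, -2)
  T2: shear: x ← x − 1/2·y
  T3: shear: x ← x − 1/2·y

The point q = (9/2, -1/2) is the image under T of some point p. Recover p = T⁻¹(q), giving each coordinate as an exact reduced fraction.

T1 = [2 0 0; 0 -2 0; 0 0 1]
T2·T1 = [2 1 0; 0 -2 0; 0 0 1]
T3·…·T1 = [2 2 0; 0 -2 0; 0 0 1]
det M = -4; M⁻¹ = [1/2 1/2 0; 0 -1/2 0; 0 0 1]
M⁻¹ · (9/2, -1/2)ᵀ = (2, 1/4)ᵀ

p = (2, 1/4)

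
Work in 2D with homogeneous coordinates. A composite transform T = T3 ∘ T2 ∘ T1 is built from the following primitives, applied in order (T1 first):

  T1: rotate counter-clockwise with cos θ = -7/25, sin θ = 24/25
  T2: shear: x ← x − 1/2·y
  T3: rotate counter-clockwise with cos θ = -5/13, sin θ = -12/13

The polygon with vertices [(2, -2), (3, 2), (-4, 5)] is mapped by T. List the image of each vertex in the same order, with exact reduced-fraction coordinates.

image vertices: (729/325, -346/325), (1186/325, 886/325), (-2879/650, 973/325)

T1 rotate counter-clockwise with cos θ = -7/25, sin θ = 24/25: (2, -2) → (34/25, 62/25); (3, 2) → (-69/25, 58/25); (-4, 5) → (-92/25, -131/25)
T2 shear: x ← x − 1/2·y: (34/25, 62/25) → (3/25, 62/25); (-69/25, 58/25) → (-98/25, 58/25); (-92/25, -131/25) → (-53/50, -131/25)
T3 rotate counter-clockwise with cos θ = -5/13, sin θ = -12/13: (3/25, 62/25) → (729/325, -346/325); (-98/25, 58/25) → (1186/325, 886/325); (-53/50, -131/25) → (-2879/650, 973/325)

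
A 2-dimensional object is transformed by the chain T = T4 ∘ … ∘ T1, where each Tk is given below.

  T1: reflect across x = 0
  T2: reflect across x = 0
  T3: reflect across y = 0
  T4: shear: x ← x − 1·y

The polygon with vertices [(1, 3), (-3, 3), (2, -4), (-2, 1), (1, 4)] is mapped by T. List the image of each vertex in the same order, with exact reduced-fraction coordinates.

image vertices: (4, -3), (0, -3), (-2, 4), (-1, -1), (5, -4)

T1 reflect across x = 0: (1, 3) → (-1, 3); (-3, 3) → (3, 3); (2, -4) → (-2, -4); (-2, 1) → (2, 1); (1, 4) → (-1, 4)
T2 reflect across x = 0: (-1, 3) → (1, 3); (3, 3) → (-3, 3); (-2, -4) → (2, -4); (2, 1) → (-2, 1); (-1, 4) → (1, 4)
T3 reflect across y = 0: (1, 3) → (1, -3); (-3, 3) → (-3, -3); (2, -4) → (2, 4); (-2, 1) → (-2, -1); (1, 4) → (1, -4)
T4 shear: x ← x − 1·y: (1, -3) → (4, -3); (-3, -3) → (0, -3); (2, 4) → (-2, 4); (-2, -1) → (-1, -1); (1, -4) → (5, -4)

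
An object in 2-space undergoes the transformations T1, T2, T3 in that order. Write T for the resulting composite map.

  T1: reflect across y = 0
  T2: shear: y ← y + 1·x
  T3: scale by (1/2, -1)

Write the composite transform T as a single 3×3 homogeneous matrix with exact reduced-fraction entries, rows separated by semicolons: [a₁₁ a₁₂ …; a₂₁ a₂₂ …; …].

T1 = [1 0 0; 0 -1 0; 0 0 1]
T2·T1 = [1 0 0; 1 -1 0; 0 0 1]
T3·…·T1 = [1/2 0 0; -1 1 0; 0 0 1]

T = [1/2 0 0; -1 1 0; 0 0 1]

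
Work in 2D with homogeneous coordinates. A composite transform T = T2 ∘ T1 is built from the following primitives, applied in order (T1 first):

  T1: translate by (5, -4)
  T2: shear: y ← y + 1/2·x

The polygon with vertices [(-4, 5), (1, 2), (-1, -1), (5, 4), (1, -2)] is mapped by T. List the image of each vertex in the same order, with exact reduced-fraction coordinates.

T1 translate by (5, -4): (-4, 5) → (1, 1); (1, 2) → (6, -2); (-1, -1) → (4, -5); (5, 4) → (10, 0); (1, -2) → (6, -6)
T2 shear: y ← y + 1/2·x: (1, 1) → (1, 3/2); (6, -2) → (6, 1); (4, -5) → (4, -3); (10, 0) → (10, 5); (6, -6) → (6, -3)

image vertices: (1, 3/2), (6, 1), (4, -3), (10, 5), (6, -3)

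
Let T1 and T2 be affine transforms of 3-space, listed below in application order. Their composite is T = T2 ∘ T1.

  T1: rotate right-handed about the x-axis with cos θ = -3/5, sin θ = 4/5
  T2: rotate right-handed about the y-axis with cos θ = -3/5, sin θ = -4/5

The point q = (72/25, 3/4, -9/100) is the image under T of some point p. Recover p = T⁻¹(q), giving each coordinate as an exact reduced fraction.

T1 = [1 0 0 0; 0 -3/5 -4/5 0; 0 4/5 -3/5 0; 0 0 0 1]
T2·T1 = [-3/5 -16/25 12/25 0; 0 -3/5 -4/5 0; 4/5 -12/25 9/25 0; 0 0 0 1]
det M = 1; M⁻¹ = [-3/5 0 4/5 0; -16/25 -3/5 -12/25 0; 12/25 -4/5 9/25 0; 0 0 0 1]
M⁻¹ · (72/25, 3/4, -9/100)ᵀ = (-9/5, -9/4, 3/4)ᵀ

p = (-9/5, -9/4, 3/4)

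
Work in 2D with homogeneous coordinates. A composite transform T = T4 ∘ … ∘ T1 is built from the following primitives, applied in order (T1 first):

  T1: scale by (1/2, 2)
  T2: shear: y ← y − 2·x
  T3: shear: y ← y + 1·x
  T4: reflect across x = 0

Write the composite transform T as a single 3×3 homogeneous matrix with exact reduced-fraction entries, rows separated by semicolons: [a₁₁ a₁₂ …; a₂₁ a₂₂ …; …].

T = [-1/2 0 0; -1/2 2 0; 0 0 1]

T1 = [1/2 0 0; 0 2 0; 0 0 1]
T2·T1 = [1/2 0 0; -1 2 0; 0 0 1]
T3·…·T1 = [1/2 0 0; -1/2 2 0; 0 0 1]
T4·…·T1 = [-1/2 0 0; -1/2 2 0; 0 0 1]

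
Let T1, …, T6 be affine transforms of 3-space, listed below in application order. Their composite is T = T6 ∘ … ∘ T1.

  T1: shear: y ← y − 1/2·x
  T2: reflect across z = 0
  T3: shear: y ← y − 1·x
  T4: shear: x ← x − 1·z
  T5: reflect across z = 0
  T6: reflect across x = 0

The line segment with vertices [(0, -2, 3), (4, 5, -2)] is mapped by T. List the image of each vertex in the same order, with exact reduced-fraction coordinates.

T1 shear: y ← y − 1/2·x: (0, -2, 3) → (0, -2, 3); (4, 5, -2) → (4, 3, -2)
T2 reflect across z = 0: (0, -2, 3) → (0, -2, -3); (4, 3, -2) → (4, 3, 2)
T3 shear: y ← y − 1·x: (0, -2, -3) → (0, -2, -3); (4, 3, 2) → (4, -1, 2)
T4 shear: x ← x − 1·z: (0, -2, -3) → (3, -2, -3); (4, -1, 2) → (2, -1, 2)
T5 reflect across z = 0: (3, -2, -3) → (3, -2, 3); (2, -1, 2) → (2, -1, -2)
T6 reflect across x = 0: (3, -2, 3) → (-3, -2, 3); (2, -1, -2) → (-2, -1, -2)

image vertices: (-3, -2, 3), (-2, -1, -2)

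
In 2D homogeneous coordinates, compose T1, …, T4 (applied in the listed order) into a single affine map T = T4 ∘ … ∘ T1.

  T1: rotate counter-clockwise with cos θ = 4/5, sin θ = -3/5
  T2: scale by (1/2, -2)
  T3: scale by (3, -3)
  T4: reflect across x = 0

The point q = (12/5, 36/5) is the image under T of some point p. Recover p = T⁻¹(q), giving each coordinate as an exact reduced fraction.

T1 = [4/5 3/5 0; -3/5 4/5 0; 0 0 1]
T2·T1 = [2/5 3/10 0; 6/5 -8/5 0; 0 0 1]
T3·…·T1 = [6/5 9/10 0; -18/5 24/5 0; 0 0 1]
T4·…·T1 = [-6/5 -9/10 0; -18/5 24/5 0; 0 0 1]
det M = -9; M⁻¹ = [-8/15 -1/10 0; -2/5 2/15 0; 0 0 1]
M⁻¹ · (12/5, 36/5)ᵀ = (-2, 0)ᵀ

p = (-2, 0)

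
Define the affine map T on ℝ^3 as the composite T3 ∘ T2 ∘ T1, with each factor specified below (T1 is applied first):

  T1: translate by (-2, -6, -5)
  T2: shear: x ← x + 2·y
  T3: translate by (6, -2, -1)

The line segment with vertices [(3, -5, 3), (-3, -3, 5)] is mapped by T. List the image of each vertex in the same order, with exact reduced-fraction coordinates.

T1 translate by (-2, -6, -5): (3, -5, 3) → (1, -11, -2); (-3, -3, 5) → (-5, -9, 0)
T2 shear: x ← x + 2·y: (1, -11, -2) → (-21, -11, -2); (-5, -9, 0) → (-23, -9, 0)
T3 translate by (6, -2, -1): (-21, -11, -2) → (-15, -13, -3); (-23, -9, 0) → (-17, -11, -1)

image vertices: (-15, -13, -3), (-17, -11, -1)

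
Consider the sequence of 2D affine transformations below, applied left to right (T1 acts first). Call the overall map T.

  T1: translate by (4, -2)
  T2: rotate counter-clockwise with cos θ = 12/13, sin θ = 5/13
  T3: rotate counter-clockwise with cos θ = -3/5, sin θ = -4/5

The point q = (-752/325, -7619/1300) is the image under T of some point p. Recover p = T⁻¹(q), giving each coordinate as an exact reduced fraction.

T1 = [1 0 4; 0 1 -2; 0 0 1]
T2·T1 = [12/13 -5/13 58/13; 5/13 12/13 -4/13; 0 0 1]
T3·…·T1 = [-16/65 63/65 -38/13; -63/65 -16/65 -44/13; 0 0 1]
det M = 1; M⁻¹ = [-16/65 -63/65 -4; 63/65 -16/65 2; 0 0 1]
M⁻¹ · (-752/325, -7619/1300)ᵀ = (9/4, 6/5)ᵀ

p = (9/4, 6/5)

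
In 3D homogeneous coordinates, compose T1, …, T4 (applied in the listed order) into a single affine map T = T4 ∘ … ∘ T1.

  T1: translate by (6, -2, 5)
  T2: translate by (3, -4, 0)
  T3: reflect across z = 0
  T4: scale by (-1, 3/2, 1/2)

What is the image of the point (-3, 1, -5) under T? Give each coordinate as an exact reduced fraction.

T1 translate by (6, -2, 5): (-3, 1, -5) → (3, -1, 0)
T2 translate by (3, -4, 0): (3, -1, 0) → (6, -5, 0)
T3 reflect across z = 0: (6, -5, 0) → (6, -5, 0)
T4 scale by (-1, 3/2, 1/2): (6, -5, 0) → (-6, -15/2, 0)

T(p) = (-6, -15/2, 0)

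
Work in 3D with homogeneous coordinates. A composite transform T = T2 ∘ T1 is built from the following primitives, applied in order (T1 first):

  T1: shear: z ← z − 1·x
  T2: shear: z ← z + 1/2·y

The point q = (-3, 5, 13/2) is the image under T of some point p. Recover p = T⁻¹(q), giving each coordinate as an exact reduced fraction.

p = (-3, 5, 1)

T1 = [1 0 0 0; 0 1 0 0; -1 0 1 0; 0 0 0 1]
T2·T1 = [1 0 0 0; 0 1 0 0; -1 1/2 1 0; 0 0 0 1]
det M = 1; M⁻¹ = [1 0 0 0; 0 1 0 0; 1 -1/2 1 0; 0 0 0 1]
M⁻¹ · (-3, 5, 13/2)ᵀ = (-3, 5, 1)ᵀ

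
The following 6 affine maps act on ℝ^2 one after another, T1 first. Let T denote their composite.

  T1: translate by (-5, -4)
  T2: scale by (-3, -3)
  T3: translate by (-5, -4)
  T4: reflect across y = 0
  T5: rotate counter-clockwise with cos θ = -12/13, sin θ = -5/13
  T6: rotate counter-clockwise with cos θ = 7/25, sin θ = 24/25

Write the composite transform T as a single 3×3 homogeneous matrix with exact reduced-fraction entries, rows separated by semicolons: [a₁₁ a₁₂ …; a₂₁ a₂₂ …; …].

T1 = [1 0 -5; 0 1 -4; 0 0 1]
T2·T1 = [-3 0 15; 0 -3 12; 0 0 1]
T3·…·T1 = [-3 0 10; 0 -3 8; 0 0 1]
T4·…·T1 = [-3 0 10; 0 3 -8; 0 0 1]
T5·…·T1 = [36/13 15/13 -160/13; 15/13 -36/13 46/13; 0 0 1]
T6·…·T1 = [-108/325 969/325 -2224/325; 969/325 108/325 -3518/325; 0 0 1]

T = [-108/325 969/325 -2224/325; 969/325 108/325 -3518/325; 0 0 1]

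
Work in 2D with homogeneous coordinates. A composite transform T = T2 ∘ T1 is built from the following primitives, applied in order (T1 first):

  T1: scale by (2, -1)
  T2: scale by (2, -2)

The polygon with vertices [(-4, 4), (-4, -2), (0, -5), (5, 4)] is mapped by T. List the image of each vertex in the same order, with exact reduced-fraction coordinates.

image vertices: (-16, 8), (-16, -4), (0, -10), (20, 8)

T1 scale by (2, -1): (-4, 4) → (-8, -4); (-4, -2) → (-8, 2); (0, -5) → (0, 5); (5, 4) → (10, -4)
T2 scale by (2, -2): (-8, -4) → (-16, 8); (-8, 2) → (-16, -4); (0, 5) → (0, -10); (10, -4) → (20, 8)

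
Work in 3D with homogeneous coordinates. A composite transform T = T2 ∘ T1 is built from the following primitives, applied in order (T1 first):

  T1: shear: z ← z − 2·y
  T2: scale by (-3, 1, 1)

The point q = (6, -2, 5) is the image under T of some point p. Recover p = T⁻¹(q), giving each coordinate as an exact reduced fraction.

T1 = [1 0 0 0; 0 1 0 0; 0 -2 1 0; 0 0 0 1]
T2·T1 = [-3 0 0 0; 0 1 0 0; 0 -2 1 0; 0 0 0 1]
det M = -3; M⁻¹ = [-1/3 0 0 0; 0 1 0 0; 0 2 1 0; 0 0 0 1]
M⁻¹ · (6, -2, 5)ᵀ = (-2, -2, 1)ᵀ

p = (-2, -2, 1)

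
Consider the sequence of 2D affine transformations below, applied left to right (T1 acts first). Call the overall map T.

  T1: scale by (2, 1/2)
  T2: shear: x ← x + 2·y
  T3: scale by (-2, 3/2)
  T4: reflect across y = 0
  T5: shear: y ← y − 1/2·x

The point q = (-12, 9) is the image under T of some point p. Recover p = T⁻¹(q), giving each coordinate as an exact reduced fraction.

p = (5, -4)

T1 = [2 0 0; 0 1/2 0; 0 0 1]
T2·T1 = [2 1 0; 0 1/2 0; 0 0 1]
T3·…·T1 = [-4 -2 0; 0 3/4 0; 0 0 1]
T4·…·T1 = [-4 -2 0; 0 -3/4 0; 0 0 1]
T5·…·T1 = [-4 -2 0; 2 1/4 0; 0 0 1]
det M = 3; M⁻¹ = [1/12 2/3 0; -2/3 -4/3 0; 0 0 1]
M⁻¹ · (-12, 9)ᵀ = (5, -4)ᵀ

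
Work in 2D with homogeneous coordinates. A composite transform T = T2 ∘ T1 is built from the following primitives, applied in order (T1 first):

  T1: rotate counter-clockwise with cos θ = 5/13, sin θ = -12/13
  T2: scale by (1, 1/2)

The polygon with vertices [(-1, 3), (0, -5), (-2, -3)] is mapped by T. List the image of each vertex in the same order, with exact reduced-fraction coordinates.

image vertices: (31/13, 27/26), (-60/13, -25/26), (-46/13, 9/26)

T1 rotate counter-clockwise with cos θ = 5/13, sin θ = -12/13: (-1, 3) → (31/13, 27/13); (0, -5) → (-60/13, -25/13); (-2, -3) → (-46/13, 9/13)
T2 scale by (1, 1/2): (31/13, 27/13) → (31/13, 27/26); (-60/13, -25/13) → (-60/13, -25/26); (-46/13, 9/13) → (-46/13, 9/26)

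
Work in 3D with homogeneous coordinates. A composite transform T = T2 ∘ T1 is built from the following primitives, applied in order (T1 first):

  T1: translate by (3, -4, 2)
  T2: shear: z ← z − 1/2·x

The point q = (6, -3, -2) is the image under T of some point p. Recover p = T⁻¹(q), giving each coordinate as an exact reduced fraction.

T1 = [1 0 0 3; 0 1 0 -4; 0 0 1 2; 0 0 0 1]
T2·T1 = [1 0 0 3; 0 1 0 -4; -1/2 0 1 1/2; 0 0 0 1]
det M = 1; M⁻¹ = [1 0 0 -3; 0 1 0 4; 1/2 0 1 -2; 0 0 0 1]
M⁻¹ · (6, -3, -2)ᵀ = (3, 1, -1)ᵀ

p = (3, 1, -1)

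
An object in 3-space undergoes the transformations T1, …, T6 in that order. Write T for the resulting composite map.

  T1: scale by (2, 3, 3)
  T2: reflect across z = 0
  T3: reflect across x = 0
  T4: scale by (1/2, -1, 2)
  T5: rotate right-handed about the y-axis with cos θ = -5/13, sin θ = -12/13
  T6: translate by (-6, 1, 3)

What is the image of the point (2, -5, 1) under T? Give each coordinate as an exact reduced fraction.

T1 scale by (2, 3, 3): (2, -5, 1) → (4, -15, 3)
T2 reflect across z = 0: (4, -15, 3) → (4, -15, -3)
T3 reflect across x = 0: (4, -15, -3) → (-4, -15, -3)
T4 scale by (1/2, -1, 2): (-4, -15, -3) → (-2, 15, -6)
T5 rotate right-handed about the y-axis with cos θ = -5/13, sin θ = -12/13: (-2, 15, -6) → (82/13, 15, 6/13)
T6 translate by (-6, 1, 3): (82/13, 15, 6/13) → (4/13, 16, 45/13)

T(p) = (4/13, 16, 45/13)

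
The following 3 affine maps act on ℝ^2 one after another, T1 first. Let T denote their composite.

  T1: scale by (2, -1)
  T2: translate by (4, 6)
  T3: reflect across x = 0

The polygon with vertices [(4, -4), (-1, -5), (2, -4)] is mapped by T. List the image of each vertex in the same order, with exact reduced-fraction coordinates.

image vertices: (-12, 10), (-2, 11), (-8, 10)

T1 scale by (2, -1): (4, -4) → (8, 4); (-1, -5) → (-2, 5); (2, -4) → (4, 4)
T2 translate by (4, 6): (8, 4) → (12, 10); (-2, 5) → (2, 11); (4, 4) → (8, 10)
T3 reflect across x = 0: (12, 10) → (-12, 10); (2, 11) → (-2, 11); (8, 10) → (-8, 10)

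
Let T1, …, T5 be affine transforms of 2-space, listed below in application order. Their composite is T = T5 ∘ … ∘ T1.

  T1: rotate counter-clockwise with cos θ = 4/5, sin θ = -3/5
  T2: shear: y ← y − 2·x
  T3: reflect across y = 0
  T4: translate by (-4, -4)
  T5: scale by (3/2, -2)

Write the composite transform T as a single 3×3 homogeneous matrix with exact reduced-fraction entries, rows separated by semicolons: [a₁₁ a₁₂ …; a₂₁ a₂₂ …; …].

T = [6/5 9/10 -6; -22/5 -4/5 8; 0 0 1]

T1 = [4/5 3/5 0; -3/5 4/5 0; 0 0 1]
T2·T1 = [4/5 3/5 0; -11/5 -2/5 0; 0 0 1]
T3·…·T1 = [4/5 3/5 0; 11/5 2/5 0; 0 0 1]
T4·…·T1 = [4/5 3/5 -4; 11/5 2/5 -4; 0 0 1]
T5·…·T1 = [6/5 9/10 -6; -22/5 -4/5 8; 0 0 1]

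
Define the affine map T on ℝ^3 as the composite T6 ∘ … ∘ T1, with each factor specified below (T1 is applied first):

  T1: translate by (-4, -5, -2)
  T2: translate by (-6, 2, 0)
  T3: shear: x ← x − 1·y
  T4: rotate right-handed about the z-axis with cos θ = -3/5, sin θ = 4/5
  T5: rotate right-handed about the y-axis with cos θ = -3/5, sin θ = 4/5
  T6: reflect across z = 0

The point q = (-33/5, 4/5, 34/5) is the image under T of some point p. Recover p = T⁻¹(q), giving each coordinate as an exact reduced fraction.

T1 = [1 0 0 -4; 0 1 0 -5; 0 0 1 -2; 0 0 0 1]
T2·T1 = [1 0 0 -10; 0 1 0 -3; 0 0 1 -2; 0 0 0 1]
T3·…·T1 = [1 -1 0 -7; 0 1 0 -3; 0 0 1 -2; 0 0 0 1]
T4·…·T1 = [-3/5 -1/5 0 33/5; 4/5 -7/5 0 -19/5; 0 0 1 -2; 0 0 0 1]
T5·…·T1 = [9/25 3/25 4/5 -139/25; 4/5 -7/5 0 -19/5; 12/25 4/25 -3/5 -102/25; 0 0 0 1]
T6·…·T1 = [9/25 3/25 4/5 -139/25; 4/5 -7/5 0 -19/5; -12/25 -4/25 3/5 102/25; 0 0 0 1]
det M = -1; M⁻¹ = [21/25 1/5 -28/25 10; 12/25 -3/5 -16/25 3; 4/5 0 3/5 2; 0 0 0 1]
M⁻¹ · (-33/5, 4/5, 34/5)ᵀ = (-3, -5, 4/5)ᵀ

p = (-3, -5, 4/5)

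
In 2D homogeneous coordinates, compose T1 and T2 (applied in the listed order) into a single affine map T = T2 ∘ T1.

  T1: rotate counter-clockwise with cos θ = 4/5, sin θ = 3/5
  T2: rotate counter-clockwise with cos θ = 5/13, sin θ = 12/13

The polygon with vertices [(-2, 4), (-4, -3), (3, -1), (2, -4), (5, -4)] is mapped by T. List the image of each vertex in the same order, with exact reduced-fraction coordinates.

image vertices: (-44/13, -38/13), (253/65, -204/65), (3/13, 41/13), (44/13, 38/13), (172/65, 379/65)

T1 rotate counter-clockwise with cos θ = 4/5, sin θ = 3/5: (-2, 4) → (-4, 2); (-4, -3) → (-7/5, -24/5); (3, -1) → (3, 1); (2, -4) → (4, -2); (5, -4) → (32/5, -1/5)
T2 rotate counter-clockwise with cos θ = 5/13, sin θ = 12/13: (-4, 2) → (-44/13, -38/13); (-7/5, -24/5) → (253/65, -204/65); (3, 1) → (3/13, 41/13); (4, -2) → (44/13, 38/13); (32/5, -1/5) → (172/65, 379/65)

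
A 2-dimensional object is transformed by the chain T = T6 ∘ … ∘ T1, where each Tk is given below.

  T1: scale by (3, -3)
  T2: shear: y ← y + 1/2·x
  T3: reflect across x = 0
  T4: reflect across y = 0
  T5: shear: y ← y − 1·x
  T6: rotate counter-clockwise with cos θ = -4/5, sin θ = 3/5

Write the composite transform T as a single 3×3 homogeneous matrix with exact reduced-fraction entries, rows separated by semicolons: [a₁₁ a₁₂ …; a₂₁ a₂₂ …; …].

T = [3/2 -9/5 0; -3 -12/5 0; 0 0 1]

T1 = [3 0 0; 0 -3 0; 0 0 1]
T2·T1 = [3 0 0; 3/2 -3 0; 0 0 1]
T3·…·T1 = [-3 0 0; 3/2 -3 0; 0 0 1]
T4·…·T1 = [-3 0 0; -3/2 3 0; 0 0 1]
T5·…·T1 = [-3 0 0; 3/2 3 0; 0 0 1]
T6·…·T1 = [3/2 -9/5 0; -3 -12/5 0; 0 0 1]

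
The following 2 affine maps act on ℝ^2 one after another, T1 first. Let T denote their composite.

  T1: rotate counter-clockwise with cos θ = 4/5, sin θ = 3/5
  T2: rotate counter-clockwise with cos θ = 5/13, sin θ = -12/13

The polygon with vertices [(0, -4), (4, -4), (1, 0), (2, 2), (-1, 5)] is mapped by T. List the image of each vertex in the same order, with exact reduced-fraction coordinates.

image vertices: (-132/65, -224/65), (92/65, -356/65), (56/65, -33/65), (178/65, 46/65), (109/65, 313/65)

T1 rotate counter-clockwise with cos θ = 4/5, sin θ = 3/5: (0, -4) → (12/5, -16/5); (4, -4) → (28/5, -4/5); (1, 0) → (4/5, 3/5); (2, 2) → (2/5, 14/5); (-1, 5) → (-19/5, 17/5)
T2 rotate counter-clockwise with cos θ = 5/13, sin θ = -12/13: (12/5, -16/5) → (-132/65, -224/65); (28/5, -4/5) → (92/65, -356/65); (4/5, 3/5) → (56/65, -33/65); (2/5, 14/5) → (178/65, 46/65); (-19/5, 17/5) → (109/65, 313/65)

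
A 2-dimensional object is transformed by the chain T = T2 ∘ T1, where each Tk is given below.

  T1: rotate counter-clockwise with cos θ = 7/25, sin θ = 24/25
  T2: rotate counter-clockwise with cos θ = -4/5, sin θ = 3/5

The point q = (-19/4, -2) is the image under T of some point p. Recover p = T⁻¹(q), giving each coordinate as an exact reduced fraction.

T1 = [7/25 -24/25 0; 24/25 7/25 0; 0 0 1]
T2·T1 = [-4/5 3/5 0; -3/5 -4/5 0; 0 0 1]
det M = 1; M⁻¹ = [-4/5 -3/5 0; 3/5 -4/5 0; 0 0 1]
M⁻¹ · (-19/4, -2)ᵀ = (5, -5/4)ᵀ

p = (5, -5/4)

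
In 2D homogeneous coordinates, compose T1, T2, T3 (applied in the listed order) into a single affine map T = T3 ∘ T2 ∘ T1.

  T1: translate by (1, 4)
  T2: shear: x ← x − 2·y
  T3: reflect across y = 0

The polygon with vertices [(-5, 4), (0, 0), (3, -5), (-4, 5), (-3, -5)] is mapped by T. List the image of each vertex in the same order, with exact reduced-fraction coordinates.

image vertices: (-20, -8), (-7, -4), (6, 1), (-21, -9), (0, 1)

T1 translate by (1, 4): (-5, 4) → (-4, 8); (0, 0) → (1, 4); (3, -5) → (4, -1); (-4, 5) → (-3, 9); (-3, -5) → (-2, -1)
T2 shear: x ← x − 2·y: (-4, 8) → (-20, 8); (1, 4) → (-7, 4); (4, -1) → (6, -1); (-3, 9) → (-21, 9); (-2, -1) → (0, -1)
T3 reflect across y = 0: (-20, 8) → (-20, -8); (-7, 4) → (-7, -4); (6, -1) → (6, 1); (-21, 9) → (-21, -9); (0, -1) → (0, 1)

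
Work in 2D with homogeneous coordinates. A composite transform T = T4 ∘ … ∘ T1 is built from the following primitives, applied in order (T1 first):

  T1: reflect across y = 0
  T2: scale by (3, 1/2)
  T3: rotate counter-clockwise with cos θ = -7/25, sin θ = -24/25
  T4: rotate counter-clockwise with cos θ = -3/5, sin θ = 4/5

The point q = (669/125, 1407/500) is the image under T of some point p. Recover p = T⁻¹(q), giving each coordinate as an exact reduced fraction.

T1 = [1 0 0; 0 -1 0; 0 0 1]
T2·T1 = [3 0 0; 0 -1/2 0; 0 0 1]
T3·…·T1 = [-21/25 -12/25 0; -72/25 7/50 0; 0 0 1]
T4·…·T1 = [351/125 22/125 0; 132/125 -117/250 0; 0 0 1]
det M = -3/2; M⁻¹ = [39/125 44/375 0; 88/125 -234/125 0; 0 0 1]
M⁻¹ · (669/125, 1407/500)ᵀ = (2, -3/2)ᵀ

p = (2, -3/2)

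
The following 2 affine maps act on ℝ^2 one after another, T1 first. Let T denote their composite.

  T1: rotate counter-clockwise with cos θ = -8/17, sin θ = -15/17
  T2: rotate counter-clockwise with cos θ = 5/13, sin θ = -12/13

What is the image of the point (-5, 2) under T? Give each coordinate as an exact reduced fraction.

T1 rotate counter-clockwise with cos θ = -8/17, sin θ = -15/17: (-5, 2) → (70/17, 59/17)
T2 rotate counter-clockwise with cos θ = 5/13, sin θ = -12/13: (70/17, 59/17) → (1058/221, -545/221)

T(p) = (1058/221, -545/221)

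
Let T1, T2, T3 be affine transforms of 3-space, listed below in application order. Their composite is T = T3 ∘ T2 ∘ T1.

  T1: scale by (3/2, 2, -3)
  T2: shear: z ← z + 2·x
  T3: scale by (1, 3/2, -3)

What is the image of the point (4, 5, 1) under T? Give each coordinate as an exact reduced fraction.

T1 scale by (3/2, 2, -3): (4, 5, 1) → (6, 10, -3)
T2 shear: z ← z + 2·x: (6, 10, -3) → (6, 10, 9)
T3 scale by (1, 3/2, -3): (6, 10, 9) → (6, 15, -27)

T(p) = (6, 15, -27)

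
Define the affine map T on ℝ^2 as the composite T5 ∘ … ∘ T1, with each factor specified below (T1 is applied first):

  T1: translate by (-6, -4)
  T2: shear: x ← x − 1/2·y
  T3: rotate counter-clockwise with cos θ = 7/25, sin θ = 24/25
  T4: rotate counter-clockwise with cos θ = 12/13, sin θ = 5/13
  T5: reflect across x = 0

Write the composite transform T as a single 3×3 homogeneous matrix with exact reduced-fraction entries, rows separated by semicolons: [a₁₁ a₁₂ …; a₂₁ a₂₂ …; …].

T1 = [1 0 -6; 0 1 -4; 0 0 1]
T2·T1 = [1 -1/2 -4; 0 1 -4; 0 0 1]
T3·…·T1 = [7/25 -11/10 68/25; 24/25 -1/5 -124/25; 0 0 1]
T4·…·T1 = [-36/325 -61/65 1436/325; 323/325 -79/130 -1148/325; 0 0 1]
T5·…·T1 = [36/325 61/65 -1436/325; 323/325 -79/130 -1148/325; 0 0 1]

T = [36/325 61/65 -1436/325; 323/325 -79/130 -1148/325; 0 0 1]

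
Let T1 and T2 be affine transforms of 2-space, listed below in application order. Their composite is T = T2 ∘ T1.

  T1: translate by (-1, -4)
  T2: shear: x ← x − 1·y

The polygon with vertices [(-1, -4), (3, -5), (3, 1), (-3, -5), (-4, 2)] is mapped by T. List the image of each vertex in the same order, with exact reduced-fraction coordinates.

image vertices: (6, -8), (11, -9), (5, -3), (5, -9), (-3, -2)

T1 translate by (-1, -4): (-1, -4) → (-2, -8); (3, -5) → (2, -9); (3, 1) → (2, -3); (-3, -5) → (-4, -9); (-4, 2) → (-5, -2)
T2 shear: x ← x − 1·y: (-2, -8) → (6, -8); (2, -9) → (11, -9); (2, -3) → (5, -3); (-4, -9) → (5, -9); (-5, -2) → (-3, -2)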